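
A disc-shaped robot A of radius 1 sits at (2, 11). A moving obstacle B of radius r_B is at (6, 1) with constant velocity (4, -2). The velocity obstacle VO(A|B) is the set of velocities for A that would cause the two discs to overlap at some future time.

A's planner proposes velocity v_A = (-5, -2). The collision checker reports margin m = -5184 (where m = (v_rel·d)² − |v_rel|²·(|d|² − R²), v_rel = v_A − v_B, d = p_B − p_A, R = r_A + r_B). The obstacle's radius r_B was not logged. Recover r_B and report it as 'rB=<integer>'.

m = -5184
d = (4, -10);  v_rel = (-9, 0),  |v_rel|² = 81
v_rel×d = (-9)·(-10) − (0)·(4) = 90
since m = R²·81 − 90²:  R² = (8100 + -5184) / 81 = 36
R = √36 = 6  ⇒  r_B = 6 − 1 = 5

rB=5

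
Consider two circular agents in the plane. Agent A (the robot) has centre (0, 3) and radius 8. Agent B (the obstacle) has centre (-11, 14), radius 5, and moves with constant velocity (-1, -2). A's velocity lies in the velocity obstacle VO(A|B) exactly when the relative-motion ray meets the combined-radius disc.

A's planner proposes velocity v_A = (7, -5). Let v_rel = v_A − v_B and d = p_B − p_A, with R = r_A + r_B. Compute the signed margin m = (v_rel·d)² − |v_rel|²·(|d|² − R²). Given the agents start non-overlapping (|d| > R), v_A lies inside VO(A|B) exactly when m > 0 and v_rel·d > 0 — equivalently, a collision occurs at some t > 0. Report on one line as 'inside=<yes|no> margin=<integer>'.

d = (-11, 11),  |d|² = 242;  R = 8+5 = 13,  c = 242−13² = 73
v_rel = (8, -3),  |v_rel|² = 73;  v_rel·d = (8)·(-11) + (-3)·(11) = -121
73·t² + 242·t + 73 = 0  ⇒  m = (-121)² − 73·73 = 9312
m = 9312 > 0,  v_rel·d = -121 < 0  ⇒  outside

inside=no margin=9312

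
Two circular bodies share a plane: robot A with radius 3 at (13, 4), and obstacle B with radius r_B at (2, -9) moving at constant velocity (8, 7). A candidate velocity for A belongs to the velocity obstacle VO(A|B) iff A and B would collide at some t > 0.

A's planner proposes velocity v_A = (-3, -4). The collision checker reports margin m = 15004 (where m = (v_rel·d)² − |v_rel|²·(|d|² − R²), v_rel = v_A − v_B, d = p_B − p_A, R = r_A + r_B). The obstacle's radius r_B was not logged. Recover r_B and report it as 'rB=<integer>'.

m = 15004
d = (-11, -13);  v_rel = (-11, -11),  |v_rel|² = 242
v_rel×d = (-11)·(-13) − (-11)·(-11) = 22
since m = R²·242 − 22²:  R² = (484 + 15004) / 242 = 64
R = √64 = 8  ⇒  r_B = 8 − 3 = 5

rB=5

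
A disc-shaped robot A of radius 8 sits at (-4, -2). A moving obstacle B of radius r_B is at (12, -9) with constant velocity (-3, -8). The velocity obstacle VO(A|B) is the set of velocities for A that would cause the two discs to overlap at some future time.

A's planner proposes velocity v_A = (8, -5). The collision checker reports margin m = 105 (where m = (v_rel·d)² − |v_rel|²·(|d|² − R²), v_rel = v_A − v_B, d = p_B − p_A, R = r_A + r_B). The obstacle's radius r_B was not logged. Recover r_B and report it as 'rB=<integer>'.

m = 105
d = (16, -7);  v_rel = (11, 3),  |v_rel|² = 130
v_rel×d = (11)·(-7) − (3)·(16) = -125
since m = R²·130 − (-125)²:  R² = (15625 + 105) / 130 = 121
R = √121 = 11  ⇒  r_B = 11 − 8 = 3

rB=3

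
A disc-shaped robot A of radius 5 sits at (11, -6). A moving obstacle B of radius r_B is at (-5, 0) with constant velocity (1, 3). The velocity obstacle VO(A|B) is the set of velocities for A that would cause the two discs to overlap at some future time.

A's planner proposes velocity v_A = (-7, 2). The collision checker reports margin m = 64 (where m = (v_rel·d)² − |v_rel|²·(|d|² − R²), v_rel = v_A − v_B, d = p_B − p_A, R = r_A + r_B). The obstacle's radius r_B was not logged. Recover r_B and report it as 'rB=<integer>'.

m = 64
d = (-16, 6);  v_rel = (-8, -1),  |v_rel|² = 65
v_rel×d = (-8)·(6) − (-1)·(-16) = -64
since m = R²·65 − (-64)²:  R² = (4096 + 64) / 65 = 64
R = √64 = 8  ⇒  r_B = 8 − 5 = 3

rB=3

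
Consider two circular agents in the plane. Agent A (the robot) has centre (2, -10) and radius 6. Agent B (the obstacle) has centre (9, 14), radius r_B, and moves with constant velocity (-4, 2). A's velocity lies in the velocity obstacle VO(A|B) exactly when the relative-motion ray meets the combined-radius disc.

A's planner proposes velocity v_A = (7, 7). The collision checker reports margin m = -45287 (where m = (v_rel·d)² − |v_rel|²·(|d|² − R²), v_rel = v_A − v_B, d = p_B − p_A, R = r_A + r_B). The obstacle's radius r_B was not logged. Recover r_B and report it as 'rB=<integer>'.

m = -45287
d = (7, 24);  v_rel = (11, 5),  |v_rel|² = 146
v_rel×d = (11)·(24) − (5)·(7) = 229
since m = R²·146 − 229²:  R² = (52441 + -45287) / 146 = 49
R = √49 = 7  ⇒  r_B = 7 − 6 = 1

rB=1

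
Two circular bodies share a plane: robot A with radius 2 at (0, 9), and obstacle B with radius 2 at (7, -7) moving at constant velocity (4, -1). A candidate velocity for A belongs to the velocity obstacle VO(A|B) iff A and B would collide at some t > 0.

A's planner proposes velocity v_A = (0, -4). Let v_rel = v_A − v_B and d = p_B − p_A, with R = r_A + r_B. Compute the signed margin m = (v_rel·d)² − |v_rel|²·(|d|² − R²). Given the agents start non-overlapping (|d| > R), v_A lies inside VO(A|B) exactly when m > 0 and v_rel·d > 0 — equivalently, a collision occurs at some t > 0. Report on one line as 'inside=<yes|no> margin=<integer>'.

d = (7, -16),  |d|² = 305;  R = 2+2 = 4,  c = 305−4² = 289
v_rel = (-4, -3),  |v_rel|² = 25;  v_rel·d = (-4)·(7) + (-3)·(-16) = 20
25·t² − 40·t + 289 = 0  ⇒  m = 20² − 25·289 = -6825
m = -6825 < 0,  v_rel·d = 20 > 0  ⇒  outside

inside=no margin=-6825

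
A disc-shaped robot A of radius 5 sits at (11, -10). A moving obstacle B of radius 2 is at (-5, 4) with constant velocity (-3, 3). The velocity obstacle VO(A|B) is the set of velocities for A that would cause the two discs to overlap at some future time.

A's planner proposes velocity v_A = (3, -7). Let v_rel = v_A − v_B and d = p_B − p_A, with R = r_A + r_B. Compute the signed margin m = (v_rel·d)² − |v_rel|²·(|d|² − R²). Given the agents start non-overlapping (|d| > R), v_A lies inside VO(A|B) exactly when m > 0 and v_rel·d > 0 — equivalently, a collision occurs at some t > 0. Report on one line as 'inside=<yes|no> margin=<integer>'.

d = (-16, 14),  |d|² = 452;  R = 5+2 = 7,  c = 452−7² = 403
v_rel = (6, -10),  |v_rel|² = 136;  v_rel·d = (6)·(-16) + (-10)·(14) = -236
136·t² + 472·t + 403 = 0  ⇒  m = (-236)² − 136·403 = 888
m = 888 > 0,  v_rel·d = -236 < 0  ⇒  outside

inside=no margin=888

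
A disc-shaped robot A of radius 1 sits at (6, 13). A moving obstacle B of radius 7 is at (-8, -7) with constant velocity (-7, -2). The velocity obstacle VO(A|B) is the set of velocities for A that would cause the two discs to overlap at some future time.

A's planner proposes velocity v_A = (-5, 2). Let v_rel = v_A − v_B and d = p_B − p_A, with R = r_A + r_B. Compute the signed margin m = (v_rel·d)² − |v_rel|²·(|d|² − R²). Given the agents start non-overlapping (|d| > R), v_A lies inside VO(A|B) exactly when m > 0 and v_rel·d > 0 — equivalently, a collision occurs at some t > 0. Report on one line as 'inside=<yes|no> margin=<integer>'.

d = (-14, -20),  |d|² = 596;  R = 1+7 = 8,  c = 596−8² = 532
v_rel = (2, 4),  |v_rel|² = 20;  v_rel·d = (2)·(-14) + (4)·(-20) = -108
20·t² + 216·t + 532 = 0  ⇒  m = (-108)² − 20·532 = 1024
m = 1024 > 0,  v_rel·d = -108 < 0  ⇒  outside

inside=no margin=1024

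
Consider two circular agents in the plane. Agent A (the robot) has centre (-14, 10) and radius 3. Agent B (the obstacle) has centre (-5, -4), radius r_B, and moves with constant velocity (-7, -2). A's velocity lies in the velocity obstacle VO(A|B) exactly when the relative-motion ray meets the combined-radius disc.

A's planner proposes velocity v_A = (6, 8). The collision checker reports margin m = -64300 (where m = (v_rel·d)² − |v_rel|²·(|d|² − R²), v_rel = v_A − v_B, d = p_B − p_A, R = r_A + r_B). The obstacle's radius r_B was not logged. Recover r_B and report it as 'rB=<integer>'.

m = -64300
d = (9, -14);  v_rel = (13, 10),  |v_rel|² = 269
v_rel×d = (13)·(-14) − (10)·(9) = -272
since m = R²·269 − (-272)²:  R² = (73984 + -64300) / 269 = 36
R = √36 = 6  ⇒  r_B = 6 − 3 = 3

rB=3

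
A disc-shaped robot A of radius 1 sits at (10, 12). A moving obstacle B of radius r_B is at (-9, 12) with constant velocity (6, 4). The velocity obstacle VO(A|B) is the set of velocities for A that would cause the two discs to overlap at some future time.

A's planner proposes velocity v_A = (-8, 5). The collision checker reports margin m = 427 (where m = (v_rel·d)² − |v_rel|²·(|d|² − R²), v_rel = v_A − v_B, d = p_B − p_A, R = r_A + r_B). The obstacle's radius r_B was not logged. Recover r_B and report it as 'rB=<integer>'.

m = 427
d = (-19, 0);  v_rel = (-14, 1),  |v_rel|² = 197
v_rel×d = (-14)·(0) − (1)·(-19) = 19
since m = R²·197 − 19²:  R² = (361 + 427) / 197 = 4
R = √4 = 2  ⇒  r_B = 2 − 1 = 1

rB=1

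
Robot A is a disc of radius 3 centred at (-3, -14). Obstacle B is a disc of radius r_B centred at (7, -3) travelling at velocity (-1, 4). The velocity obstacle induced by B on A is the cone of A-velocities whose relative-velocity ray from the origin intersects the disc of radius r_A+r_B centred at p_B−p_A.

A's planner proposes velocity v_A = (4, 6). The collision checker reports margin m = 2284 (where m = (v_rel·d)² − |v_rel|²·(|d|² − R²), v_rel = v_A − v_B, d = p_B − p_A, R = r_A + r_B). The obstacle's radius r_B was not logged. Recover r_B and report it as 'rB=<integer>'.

m = 2284
d = (10, 11);  v_rel = (5, 2),  |v_rel|² = 29
v_rel×d = (5)·(11) − (2)·(10) = 35
since m = R²·29 − 35²:  R² = (1225 + 2284) / 29 = 121
R = √121 = 11  ⇒  r_B = 11 − 3 = 8

rB=8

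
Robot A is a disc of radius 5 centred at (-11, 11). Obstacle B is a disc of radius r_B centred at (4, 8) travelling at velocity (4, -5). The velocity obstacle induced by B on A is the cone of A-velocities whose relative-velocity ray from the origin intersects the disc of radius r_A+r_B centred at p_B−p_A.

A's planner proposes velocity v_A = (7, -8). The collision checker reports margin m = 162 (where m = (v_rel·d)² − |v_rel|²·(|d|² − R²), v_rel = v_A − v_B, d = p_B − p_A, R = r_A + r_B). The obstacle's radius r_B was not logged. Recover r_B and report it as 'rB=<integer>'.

m = 162
d = (15, -3);  v_rel = (3, -3),  |v_rel|² = 18
v_rel×d = (3)·(-3) − (-3)·(15) = 36
since m = R²·18 − 36²:  R² = (1296 + 162) / 18 = 81
R = √81 = 9  ⇒  r_B = 9 − 5 = 4

rB=4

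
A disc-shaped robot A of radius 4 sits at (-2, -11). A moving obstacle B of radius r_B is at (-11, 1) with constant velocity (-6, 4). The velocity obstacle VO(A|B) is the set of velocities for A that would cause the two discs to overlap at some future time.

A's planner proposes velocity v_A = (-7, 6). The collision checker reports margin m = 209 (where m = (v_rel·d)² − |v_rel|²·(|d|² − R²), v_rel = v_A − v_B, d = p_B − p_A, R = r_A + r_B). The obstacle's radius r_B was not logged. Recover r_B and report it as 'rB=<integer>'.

m = 209
d = (-9, 12);  v_rel = (-1, 2),  |v_rel|² = 5
v_rel×d = (-1)·(12) − (2)·(-9) = 6
since m = R²·5 − 6²:  R² = (36 + 209) / 5 = 49
R = √49 = 7  ⇒  r_B = 7 − 4 = 3

rB=3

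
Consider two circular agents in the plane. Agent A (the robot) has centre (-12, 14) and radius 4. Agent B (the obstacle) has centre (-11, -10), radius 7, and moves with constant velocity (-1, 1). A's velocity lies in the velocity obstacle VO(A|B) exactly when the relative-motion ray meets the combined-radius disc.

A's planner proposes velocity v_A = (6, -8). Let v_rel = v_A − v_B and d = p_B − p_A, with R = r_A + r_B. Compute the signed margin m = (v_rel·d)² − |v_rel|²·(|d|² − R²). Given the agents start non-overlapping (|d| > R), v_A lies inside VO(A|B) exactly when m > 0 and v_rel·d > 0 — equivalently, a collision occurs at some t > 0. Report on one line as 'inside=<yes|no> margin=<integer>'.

d = (1, -24),  |d|² = 577;  R = 4+7 = 11,  c = 577−11² = 456
v_rel = (7, -9),  |v_rel|² = 130;  v_rel·d = (7)·(1) + (-9)·(-24) = 223
130·t² − 446·t + 456 = 0  ⇒  m = 223² − 130·456 = -9551
m = -9551 < 0,  v_rel·d = 223 > 0  ⇒  outside

inside=no margin=-9551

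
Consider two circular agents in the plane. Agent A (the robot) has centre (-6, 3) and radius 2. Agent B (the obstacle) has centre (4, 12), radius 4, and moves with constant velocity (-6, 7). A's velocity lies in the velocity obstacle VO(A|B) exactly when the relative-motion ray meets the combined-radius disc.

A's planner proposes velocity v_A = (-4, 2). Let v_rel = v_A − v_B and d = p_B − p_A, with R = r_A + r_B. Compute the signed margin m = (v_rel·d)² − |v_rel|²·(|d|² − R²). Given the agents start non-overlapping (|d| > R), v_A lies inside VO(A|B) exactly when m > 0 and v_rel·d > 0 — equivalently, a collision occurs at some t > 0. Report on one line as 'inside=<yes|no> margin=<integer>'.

d = (10, 9),  |d|² = 181;  R = 2+4 = 6,  c = 181−6² = 145
v_rel = (2, -5),  |v_rel|² = 29;  v_rel·d = (2)·(10) + (-5)·(9) = -25
29·t² + 50·t + 145 = 0  ⇒  m = (-25)² − 29·145 = -3580
m = -3580 < 0,  v_rel·d = -25 < 0  ⇒  outside

inside=no margin=-3580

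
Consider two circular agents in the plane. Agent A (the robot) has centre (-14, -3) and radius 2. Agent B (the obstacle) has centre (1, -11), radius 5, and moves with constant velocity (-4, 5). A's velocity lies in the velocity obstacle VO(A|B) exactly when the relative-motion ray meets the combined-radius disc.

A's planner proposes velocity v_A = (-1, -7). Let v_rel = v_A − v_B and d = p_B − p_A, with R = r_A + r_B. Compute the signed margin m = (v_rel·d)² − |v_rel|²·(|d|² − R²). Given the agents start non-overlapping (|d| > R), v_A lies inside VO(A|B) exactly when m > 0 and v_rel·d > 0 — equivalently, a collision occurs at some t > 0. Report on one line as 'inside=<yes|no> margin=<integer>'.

d = (15, -8),  |d|² = 289;  R = 2+5 = 7,  c = 289−7² = 240
v_rel = (3, -12),  |v_rel|² = 153;  v_rel·d = (3)·(15) + (-12)·(-8) = 141
153·t² − 282·t + 240 = 0  ⇒  m = 141² − 153·240 = -16839
m = -16839 < 0,  v_rel·d = 141 > 0  ⇒  outside

inside=no margin=-16839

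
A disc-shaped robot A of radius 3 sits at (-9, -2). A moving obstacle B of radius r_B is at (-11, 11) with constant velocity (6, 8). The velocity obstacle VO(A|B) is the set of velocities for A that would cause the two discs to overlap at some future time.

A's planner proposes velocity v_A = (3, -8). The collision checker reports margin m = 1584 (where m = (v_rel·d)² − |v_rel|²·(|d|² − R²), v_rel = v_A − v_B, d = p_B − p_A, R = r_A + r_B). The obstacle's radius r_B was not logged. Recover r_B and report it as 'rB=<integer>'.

m = 1584
d = (-2, 13);  v_rel = (-3, -16),  |v_rel|² = 265
v_rel×d = (-3)·(13) − (-16)·(-2) = -71
since m = R²·265 − (-71)²:  R² = (5041 + 1584) / 265 = 25
R = √25 = 5  ⇒  r_B = 5 − 3 = 2

rB=2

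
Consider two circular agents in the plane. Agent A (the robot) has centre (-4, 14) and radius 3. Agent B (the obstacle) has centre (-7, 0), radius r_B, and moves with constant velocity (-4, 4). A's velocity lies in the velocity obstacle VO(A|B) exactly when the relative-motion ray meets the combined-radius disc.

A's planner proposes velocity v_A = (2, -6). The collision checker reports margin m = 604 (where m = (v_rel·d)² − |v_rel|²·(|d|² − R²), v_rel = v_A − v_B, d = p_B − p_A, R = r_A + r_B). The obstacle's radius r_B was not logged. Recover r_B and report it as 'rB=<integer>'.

m = 604
d = (-3, -14);  v_rel = (6, -10),  |v_rel|² = 136
v_rel×d = (6)·(-14) − (-10)·(-3) = -114
since m = R²·136 − (-114)²:  R² = (12996 + 604) / 136 = 100
R = √100 = 10  ⇒  r_B = 10 − 3 = 7

rB=7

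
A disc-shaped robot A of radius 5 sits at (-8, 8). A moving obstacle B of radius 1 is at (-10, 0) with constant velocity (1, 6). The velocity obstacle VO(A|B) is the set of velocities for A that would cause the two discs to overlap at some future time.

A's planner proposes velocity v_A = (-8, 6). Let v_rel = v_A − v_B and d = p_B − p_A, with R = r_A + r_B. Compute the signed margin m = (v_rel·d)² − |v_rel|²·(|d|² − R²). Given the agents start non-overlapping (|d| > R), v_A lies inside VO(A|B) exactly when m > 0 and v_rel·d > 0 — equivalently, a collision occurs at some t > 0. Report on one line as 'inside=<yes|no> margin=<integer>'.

d = (-2, -8),  |d|² = 68;  R = 5+1 = 6,  c = 68−6² = 32
v_rel = (-9, 0),  |v_rel|² = 81;  v_rel·d = (-9)·(-2) + (0)·(-8) = 18
81·t² − 36·t + 32 = 0  ⇒  m = 18² − 81·32 = -2268
m = -2268 < 0,  v_rel·d = 18 > 0  ⇒  outside

inside=no margin=-2268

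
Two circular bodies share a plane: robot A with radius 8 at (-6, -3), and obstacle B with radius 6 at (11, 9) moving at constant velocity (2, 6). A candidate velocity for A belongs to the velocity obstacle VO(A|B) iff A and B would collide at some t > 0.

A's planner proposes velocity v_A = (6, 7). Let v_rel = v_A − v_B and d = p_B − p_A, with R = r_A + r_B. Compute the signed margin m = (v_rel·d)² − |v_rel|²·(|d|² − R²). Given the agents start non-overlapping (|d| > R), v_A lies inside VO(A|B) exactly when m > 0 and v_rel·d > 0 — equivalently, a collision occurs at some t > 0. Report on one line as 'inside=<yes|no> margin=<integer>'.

d = (17, 12),  |d|² = 433;  R = 8+6 = 14,  c = 433−14² = 237
v_rel = (4, 1),  |v_rel|² = 17;  v_rel·d = (4)·(17) + (1)·(12) = 80
17·t² − 160·t + 237 = 0  ⇒  m = 80² − 17·237 = 2371
m = 2371 > 0,  v_rel·d = 80 > 0  ⇒  inside

inside=yes margin=2371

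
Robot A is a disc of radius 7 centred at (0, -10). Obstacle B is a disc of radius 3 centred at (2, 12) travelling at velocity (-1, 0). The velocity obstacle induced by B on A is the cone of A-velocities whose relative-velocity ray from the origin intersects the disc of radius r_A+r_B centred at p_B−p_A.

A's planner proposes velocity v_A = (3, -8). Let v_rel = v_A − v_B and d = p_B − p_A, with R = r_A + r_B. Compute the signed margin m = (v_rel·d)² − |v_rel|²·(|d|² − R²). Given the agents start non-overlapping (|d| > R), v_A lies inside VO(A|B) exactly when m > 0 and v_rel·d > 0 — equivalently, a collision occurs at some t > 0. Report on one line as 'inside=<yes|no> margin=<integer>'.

d = (2, 22),  |d|² = 488;  R = 7+3 = 10,  c = 488−10² = 388
v_rel = (4, -8),  |v_rel|² = 80;  v_rel·d = (4)·(2) + (-8)·(22) = -168
80·t² + 336·t + 388 = 0  ⇒  m = (-168)² − 80·388 = -2816
m = -2816 < 0,  v_rel·d = -168 < 0  ⇒  outside

inside=no margin=-2816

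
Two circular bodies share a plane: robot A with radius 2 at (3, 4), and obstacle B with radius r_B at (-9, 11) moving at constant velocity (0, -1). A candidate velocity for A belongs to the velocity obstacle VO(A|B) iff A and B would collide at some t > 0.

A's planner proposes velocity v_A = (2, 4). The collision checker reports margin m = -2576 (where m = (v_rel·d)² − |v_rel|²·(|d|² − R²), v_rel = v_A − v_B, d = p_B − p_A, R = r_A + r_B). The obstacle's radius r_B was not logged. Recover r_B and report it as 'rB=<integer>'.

m = -2576
d = (-12, 7);  v_rel = (2, 5),  |v_rel|² = 29
v_rel×d = (2)·(7) − (5)·(-12) = 74
since m = R²·29 − 74²:  R² = (5476 + -2576) / 29 = 100
R = √100 = 10  ⇒  r_B = 10 − 2 = 8

rB=8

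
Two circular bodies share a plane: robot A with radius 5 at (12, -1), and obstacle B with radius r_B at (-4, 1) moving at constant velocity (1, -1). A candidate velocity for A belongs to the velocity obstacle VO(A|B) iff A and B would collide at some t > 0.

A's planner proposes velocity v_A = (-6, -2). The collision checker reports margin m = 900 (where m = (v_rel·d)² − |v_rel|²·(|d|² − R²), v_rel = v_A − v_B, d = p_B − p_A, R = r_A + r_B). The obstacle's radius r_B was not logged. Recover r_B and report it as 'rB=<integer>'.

m = 900
d = (-16, 2);  v_rel = (-7, -1),  |v_rel|² = 50
v_rel×d = (-7)·(2) − (-1)·(-16) = -30
since m = R²·50 − (-30)²:  R² = (900 + 900) / 50 = 36
R = √36 = 6  ⇒  r_B = 6 − 5 = 1

rB=1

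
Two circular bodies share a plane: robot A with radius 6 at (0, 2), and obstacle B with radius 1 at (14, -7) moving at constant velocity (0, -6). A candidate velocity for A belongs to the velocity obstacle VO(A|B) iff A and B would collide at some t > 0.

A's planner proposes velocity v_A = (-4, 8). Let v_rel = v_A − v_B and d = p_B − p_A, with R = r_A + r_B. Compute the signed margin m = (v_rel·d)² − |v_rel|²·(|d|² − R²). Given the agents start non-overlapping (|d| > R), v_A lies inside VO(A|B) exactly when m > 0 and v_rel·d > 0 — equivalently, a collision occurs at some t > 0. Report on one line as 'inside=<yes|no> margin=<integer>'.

d = (14, -9),  |d|² = 277;  R = 6+1 = 7,  c = 277−7² = 228
v_rel = (-4, 14),  |v_rel|² = 212;  v_rel·d = (-4)·(14) + (14)·(-9) = -182
212·t² + 364·t + 228 = 0  ⇒  m = (-182)² − 212·228 = -15212
m = -15212 < 0,  v_rel·d = -182 < 0  ⇒  outside

inside=no margin=-15212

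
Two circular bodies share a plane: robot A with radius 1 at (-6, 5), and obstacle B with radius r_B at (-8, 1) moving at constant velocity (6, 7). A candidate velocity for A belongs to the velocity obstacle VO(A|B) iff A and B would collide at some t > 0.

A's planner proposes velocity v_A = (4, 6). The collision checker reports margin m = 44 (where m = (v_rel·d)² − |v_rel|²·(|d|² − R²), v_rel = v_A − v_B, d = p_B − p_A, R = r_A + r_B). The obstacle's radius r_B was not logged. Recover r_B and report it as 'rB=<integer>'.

m = 44
d = (-2, -4);  v_rel = (-2, -1),  |v_rel|² = 5
v_rel×d = (-2)·(-4) − (-1)·(-2) = 6
since m = R²·5 − 6²:  R² = (36 + 44) / 5 = 16
R = √16 = 4  ⇒  r_B = 4 − 1 = 3

rB=3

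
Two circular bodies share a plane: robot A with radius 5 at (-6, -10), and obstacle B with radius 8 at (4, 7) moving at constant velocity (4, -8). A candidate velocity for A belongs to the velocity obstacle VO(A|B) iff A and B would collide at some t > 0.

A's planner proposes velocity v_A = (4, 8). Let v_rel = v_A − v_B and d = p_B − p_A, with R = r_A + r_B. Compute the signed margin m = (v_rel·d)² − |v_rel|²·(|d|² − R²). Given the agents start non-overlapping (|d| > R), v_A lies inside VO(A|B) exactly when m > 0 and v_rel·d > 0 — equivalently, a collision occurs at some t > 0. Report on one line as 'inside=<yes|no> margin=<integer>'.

d = (10, 17),  |d|² = 389;  R = 5+8 = 13,  c = 389−13² = 220
v_rel = (0, 16),  |v_rel|² = 256;  v_rel·d = (0)·(10) + (16)·(17) = 272
256·t² − 544·t + 220 = 0  ⇒  m = 272² − 256·220 = 17664
m = 17664 > 0,  v_rel·d = 272 > 0  ⇒  inside

inside=yes margin=17664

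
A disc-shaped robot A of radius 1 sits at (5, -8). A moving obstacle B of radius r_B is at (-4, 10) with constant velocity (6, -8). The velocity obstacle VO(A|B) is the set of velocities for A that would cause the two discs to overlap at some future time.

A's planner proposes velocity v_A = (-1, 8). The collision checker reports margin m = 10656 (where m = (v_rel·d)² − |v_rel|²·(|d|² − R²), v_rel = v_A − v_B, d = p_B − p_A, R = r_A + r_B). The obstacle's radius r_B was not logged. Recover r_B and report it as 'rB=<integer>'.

m = 10656
d = (-9, 18);  v_rel = (-7, 16),  |v_rel|² = 305
v_rel×d = (-7)·(18) − (16)·(-9) = 18
since m = R²·305 − 18²:  R² = (324 + 10656) / 305 = 36
R = √36 = 6  ⇒  r_B = 6 − 1 = 5

rB=5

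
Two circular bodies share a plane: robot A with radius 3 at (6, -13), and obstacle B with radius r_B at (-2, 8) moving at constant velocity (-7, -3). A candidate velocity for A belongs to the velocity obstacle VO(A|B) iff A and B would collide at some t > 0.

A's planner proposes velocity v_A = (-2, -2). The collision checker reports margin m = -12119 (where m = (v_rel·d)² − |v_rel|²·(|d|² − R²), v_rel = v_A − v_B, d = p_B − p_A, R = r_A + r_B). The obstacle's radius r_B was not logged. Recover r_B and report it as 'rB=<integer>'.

m = -12119
d = (-8, 21);  v_rel = (5, 1),  |v_rel|² = 26
v_rel×d = (5)·(21) − (1)·(-8) = 113
since m = R²·26 − 113²:  R² = (12769 + -12119) / 26 = 25
R = √25 = 5  ⇒  r_B = 5 − 3 = 2

rB=2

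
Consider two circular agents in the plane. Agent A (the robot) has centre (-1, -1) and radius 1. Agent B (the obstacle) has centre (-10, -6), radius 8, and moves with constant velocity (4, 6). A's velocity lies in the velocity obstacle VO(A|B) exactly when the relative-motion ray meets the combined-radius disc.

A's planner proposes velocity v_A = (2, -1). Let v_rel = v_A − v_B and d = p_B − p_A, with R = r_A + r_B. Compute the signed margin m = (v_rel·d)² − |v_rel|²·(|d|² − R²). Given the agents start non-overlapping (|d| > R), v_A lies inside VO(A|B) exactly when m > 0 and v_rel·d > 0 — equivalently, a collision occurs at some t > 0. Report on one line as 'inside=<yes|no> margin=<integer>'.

d = (-9, -5),  |d|² = 106;  R = 1+8 = 9,  c = 106−9² = 25
v_rel = (-2, -7),  |v_rel|² = 53;  v_rel·d = (-2)·(-9) + (-7)·(-5) = 53
53·t² − 106·t + 25 = 0  ⇒  m = 53² − 53·25 = 1484
m = 1484 > 0,  v_rel·d = 53 > 0  ⇒  inside

inside=yes margin=1484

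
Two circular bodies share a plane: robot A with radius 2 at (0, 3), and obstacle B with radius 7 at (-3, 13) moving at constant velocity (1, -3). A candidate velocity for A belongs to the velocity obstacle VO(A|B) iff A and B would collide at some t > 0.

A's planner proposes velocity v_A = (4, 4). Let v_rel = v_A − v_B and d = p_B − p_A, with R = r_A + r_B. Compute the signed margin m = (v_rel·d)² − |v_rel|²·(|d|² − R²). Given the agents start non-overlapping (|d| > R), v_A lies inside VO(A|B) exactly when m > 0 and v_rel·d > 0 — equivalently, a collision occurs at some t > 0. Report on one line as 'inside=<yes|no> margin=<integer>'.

d = (-3, 10),  |d|² = 109;  R = 2+7 = 9,  c = 109−9² = 28
v_rel = (3, 7),  |v_rel|² = 58;  v_rel·d = (3)·(-3) + (7)·(10) = 61
58·t² − 122·t + 28 = 0  ⇒  m = 61² − 58·28 = 2097
m = 2097 > 0,  v_rel·d = 61 > 0  ⇒  inside

inside=yes margin=2097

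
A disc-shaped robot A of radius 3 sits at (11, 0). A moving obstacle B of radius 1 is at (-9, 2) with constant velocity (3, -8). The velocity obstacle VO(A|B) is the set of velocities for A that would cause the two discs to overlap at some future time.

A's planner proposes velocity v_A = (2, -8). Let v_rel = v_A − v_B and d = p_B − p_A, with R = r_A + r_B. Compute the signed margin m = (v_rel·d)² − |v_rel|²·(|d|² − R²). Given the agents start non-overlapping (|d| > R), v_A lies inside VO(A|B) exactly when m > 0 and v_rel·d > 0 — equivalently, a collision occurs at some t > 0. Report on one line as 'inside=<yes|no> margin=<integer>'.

d = (-20, 2),  |d|² = 404;  R = 3+1 = 4,  c = 404−4² = 388
v_rel = (-1, 0),  |v_rel|² = 1;  v_rel·d = (-1)·(-20) + (0)·(2) = 20
1·t² − 40·t + 388 = 0  ⇒  m = 20² − 1·388 = 12
m = 12 > 0,  v_rel·d = 20 > 0  ⇒  inside

inside=yes margin=12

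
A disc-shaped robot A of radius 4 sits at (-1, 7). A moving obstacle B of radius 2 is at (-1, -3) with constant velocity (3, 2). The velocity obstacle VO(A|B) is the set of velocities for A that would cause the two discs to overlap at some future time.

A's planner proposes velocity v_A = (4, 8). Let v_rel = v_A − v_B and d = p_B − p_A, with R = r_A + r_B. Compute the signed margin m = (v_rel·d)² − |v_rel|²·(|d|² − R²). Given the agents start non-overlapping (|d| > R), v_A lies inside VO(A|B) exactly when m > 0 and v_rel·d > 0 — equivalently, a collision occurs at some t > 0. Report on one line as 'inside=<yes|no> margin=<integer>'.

d = (0, -10),  |d|² = 100;  R = 4+2 = 6,  c = 100−6² = 64
v_rel = (1, 6),  |v_rel|² = 37;  v_rel·d = (1)·(0) + (6)·(-10) = -60
37·t² + 120·t + 64 = 0  ⇒  m = (-60)² − 37·64 = 1232
m = 1232 > 0,  v_rel·d = -60 < 0  ⇒  outside

inside=no margin=1232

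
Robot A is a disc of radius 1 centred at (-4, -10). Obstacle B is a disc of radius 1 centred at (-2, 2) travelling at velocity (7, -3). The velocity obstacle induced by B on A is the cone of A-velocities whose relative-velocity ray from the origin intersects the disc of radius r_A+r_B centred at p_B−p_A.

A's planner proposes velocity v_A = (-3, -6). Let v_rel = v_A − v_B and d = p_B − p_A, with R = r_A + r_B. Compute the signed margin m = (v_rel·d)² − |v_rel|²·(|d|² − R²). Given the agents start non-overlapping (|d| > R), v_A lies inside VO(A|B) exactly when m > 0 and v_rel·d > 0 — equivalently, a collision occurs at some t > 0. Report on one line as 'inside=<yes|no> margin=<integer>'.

d = (2, 12),  |d|² = 148;  R = 1+1 = 2,  c = 148−2² = 144
v_rel = (-10, -3),  |v_rel|² = 109;  v_rel·d = (-10)·(2) + (-3)·(12) = -56
109·t² + 112·t + 144 = 0  ⇒  m = (-56)² − 109·144 = -12560
m = -12560 < 0,  v_rel·d = -56 < 0  ⇒  outside

inside=no margin=-12560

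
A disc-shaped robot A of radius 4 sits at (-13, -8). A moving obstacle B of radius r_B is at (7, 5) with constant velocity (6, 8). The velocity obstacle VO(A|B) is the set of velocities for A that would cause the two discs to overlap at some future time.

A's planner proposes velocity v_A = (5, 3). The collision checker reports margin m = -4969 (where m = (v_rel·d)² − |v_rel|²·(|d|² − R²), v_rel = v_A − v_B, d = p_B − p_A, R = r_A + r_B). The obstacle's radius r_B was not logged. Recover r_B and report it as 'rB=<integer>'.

m = -4969
d = (20, 13);  v_rel = (-1, -5),  |v_rel|² = 26
v_rel×d = (-1)·(13) − (-5)·(20) = 87
since m = R²·26 − 87²:  R² = (7569 + -4969) / 26 = 100
R = √100 = 10  ⇒  r_B = 10 − 4 = 6

rB=6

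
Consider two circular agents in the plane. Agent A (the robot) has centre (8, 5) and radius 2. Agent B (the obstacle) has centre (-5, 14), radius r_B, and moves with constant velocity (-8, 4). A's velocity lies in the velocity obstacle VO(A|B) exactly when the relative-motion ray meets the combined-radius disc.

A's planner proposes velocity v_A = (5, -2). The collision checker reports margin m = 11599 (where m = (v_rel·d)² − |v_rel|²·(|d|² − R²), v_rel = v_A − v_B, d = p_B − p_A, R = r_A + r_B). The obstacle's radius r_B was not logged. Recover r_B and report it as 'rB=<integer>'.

m = 11599
d = (-13, 9);  v_rel = (13, -6),  |v_rel|² = 205
v_rel×d = (13)·(9) − (-6)·(-13) = 39
since m = R²·205 − 39²:  R² = (1521 + 11599) / 205 = 64
R = √64 = 8  ⇒  r_B = 8 − 2 = 6

rB=6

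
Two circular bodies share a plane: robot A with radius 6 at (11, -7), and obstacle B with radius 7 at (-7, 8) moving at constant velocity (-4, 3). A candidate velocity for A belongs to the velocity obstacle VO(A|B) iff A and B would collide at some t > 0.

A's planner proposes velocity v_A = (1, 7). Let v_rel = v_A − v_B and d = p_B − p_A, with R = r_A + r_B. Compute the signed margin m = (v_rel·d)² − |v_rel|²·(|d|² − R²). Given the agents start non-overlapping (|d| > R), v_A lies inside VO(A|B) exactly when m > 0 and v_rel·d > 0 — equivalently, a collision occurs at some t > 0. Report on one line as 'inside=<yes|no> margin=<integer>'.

d = (-18, 15),  |d|² = 549;  R = 6+7 = 13,  c = 549−13² = 380
v_rel = (5, 4),  |v_rel|² = 41;  v_rel·d = (5)·(-18) + (4)·(15) = -30
41·t² + 60·t + 380 = 0  ⇒  m = (-30)² − 41·380 = -14680
m = -14680 < 0,  v_rel·d = -30 < 0  ⇒  outside

inside=no margin=-14680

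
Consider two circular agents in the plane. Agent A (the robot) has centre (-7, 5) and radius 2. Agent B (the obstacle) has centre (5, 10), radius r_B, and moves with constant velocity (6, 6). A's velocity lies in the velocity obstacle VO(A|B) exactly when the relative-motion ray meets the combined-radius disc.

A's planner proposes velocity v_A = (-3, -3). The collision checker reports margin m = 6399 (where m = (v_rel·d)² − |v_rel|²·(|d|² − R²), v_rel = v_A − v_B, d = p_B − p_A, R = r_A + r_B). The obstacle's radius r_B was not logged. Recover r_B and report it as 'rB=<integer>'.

m = 6399
d = (12, 5);  v_rel = (-9, -9),  |v_rel|² = 162
v_rel×d = (-9)·(5) − (-9)·(12) = 63
since m = R²·162 − 63²:  R² = (3969 + 6399) / 162 = 64
R = √64 = 8  ⇒  r_B = 8 − 2 = 6

rB=6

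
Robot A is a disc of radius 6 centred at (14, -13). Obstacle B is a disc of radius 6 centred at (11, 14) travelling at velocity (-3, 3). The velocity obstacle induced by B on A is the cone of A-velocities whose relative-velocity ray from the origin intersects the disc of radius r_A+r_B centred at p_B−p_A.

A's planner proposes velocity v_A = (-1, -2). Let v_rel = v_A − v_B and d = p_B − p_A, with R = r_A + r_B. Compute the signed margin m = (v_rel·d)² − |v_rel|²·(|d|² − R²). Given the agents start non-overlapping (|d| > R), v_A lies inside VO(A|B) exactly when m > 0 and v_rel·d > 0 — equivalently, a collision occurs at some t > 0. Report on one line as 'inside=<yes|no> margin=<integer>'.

d = (-3, 27),  |d|² = 738;  R = 6+6 = 12,  c = 738−12² = 594
v_rel = (2, -5),  |v_rel|² = 29;  v_rel·d = (2)·(-3) + (-5)·(27) = -141
29·t² + 282·t + 594 = 0  ⇒  m = (-141)² − 29·594 = 2655
m = 2655 > 0,  v_rel·d = -141 < 0  ⇒  outside

inside=no margin=2655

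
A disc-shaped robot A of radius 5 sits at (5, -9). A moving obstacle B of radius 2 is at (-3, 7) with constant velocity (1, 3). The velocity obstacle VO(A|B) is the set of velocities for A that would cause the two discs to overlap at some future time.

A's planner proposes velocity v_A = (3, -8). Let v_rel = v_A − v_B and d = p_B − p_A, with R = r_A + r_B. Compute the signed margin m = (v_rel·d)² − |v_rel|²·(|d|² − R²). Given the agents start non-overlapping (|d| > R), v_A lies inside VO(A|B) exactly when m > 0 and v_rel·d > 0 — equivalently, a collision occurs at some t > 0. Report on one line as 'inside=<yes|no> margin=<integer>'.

d = (-8, 16),  |d|² = 320;  R = 5+2 = 7,  c = 320−7² = 271
v_rel = (2, -11),  |v_rel|² = 125;  v_rel·d = (2)·(-8) + (-11)·(16) = -192
125·t² + 384·t + 271 = 0  ⇒  m = (-192)² − 125·271 = 2989
m = 2989 > 0,  v_rel·d = -192 < 0  ⇒  outside

inside=no margin=2989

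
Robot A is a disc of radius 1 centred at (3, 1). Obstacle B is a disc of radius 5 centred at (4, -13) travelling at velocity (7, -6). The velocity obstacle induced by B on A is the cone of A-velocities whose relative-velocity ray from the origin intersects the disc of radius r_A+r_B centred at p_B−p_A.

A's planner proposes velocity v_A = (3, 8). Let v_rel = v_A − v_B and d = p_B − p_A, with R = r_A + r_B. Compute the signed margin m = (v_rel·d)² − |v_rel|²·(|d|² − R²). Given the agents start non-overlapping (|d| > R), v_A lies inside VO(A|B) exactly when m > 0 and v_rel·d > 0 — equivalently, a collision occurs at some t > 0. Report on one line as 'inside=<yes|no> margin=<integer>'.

d = (1, -14),  |d|² = 197;  R = 1+5 = 6,  c = 197−6² = 161
v_rel = (-4, 14),  |v_rel|² = 212;  v_rel·d = (-4)·(1) + (14)·(-14) = -200
212·t² + 400·t + 161 = 0  ⇒  m = (-200)² − 212·161 = 5868
m = 5868 > 0,  v_rel·d = -200 < 0  ⇒  outside

inside=no margin=5868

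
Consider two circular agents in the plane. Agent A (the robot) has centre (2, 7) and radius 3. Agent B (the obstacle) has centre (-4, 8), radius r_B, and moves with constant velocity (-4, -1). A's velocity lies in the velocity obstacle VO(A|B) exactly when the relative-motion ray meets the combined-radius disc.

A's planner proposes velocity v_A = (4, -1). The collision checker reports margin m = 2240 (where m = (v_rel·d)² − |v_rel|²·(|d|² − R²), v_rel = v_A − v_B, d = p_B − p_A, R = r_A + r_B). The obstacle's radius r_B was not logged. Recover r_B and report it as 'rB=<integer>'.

m = 2240
d = (-6, 1);  v_rel = (8, 0),  |v_rel|² = 64
v_rel×d = (8)·(1) − (0)·(-6) = 8
since m = R²·64 − 8²:  R² = (64 + 2240) / 64 = 36
R = √36 = 6  ⇒  r_B = 6 − 3 = 3

rB=3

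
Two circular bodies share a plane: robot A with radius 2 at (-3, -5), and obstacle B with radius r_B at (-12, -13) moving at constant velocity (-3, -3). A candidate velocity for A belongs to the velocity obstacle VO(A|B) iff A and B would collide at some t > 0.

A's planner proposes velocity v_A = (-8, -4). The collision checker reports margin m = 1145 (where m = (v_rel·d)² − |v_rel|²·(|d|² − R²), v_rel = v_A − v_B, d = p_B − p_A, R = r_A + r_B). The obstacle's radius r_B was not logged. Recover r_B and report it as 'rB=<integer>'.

m = 1145
d = (-9, -8);  v_rel = (-5, -1),  |v_rel|² = 26
v_rel×d = (-5)·(-8) − (-1)·(-9) = 31
since m = R²·26 − 31²:  R² = (961 + 1145) / 26 = 81
R = √81 = 9  ⇒  r_B = 9 − 2 = 7

rB=7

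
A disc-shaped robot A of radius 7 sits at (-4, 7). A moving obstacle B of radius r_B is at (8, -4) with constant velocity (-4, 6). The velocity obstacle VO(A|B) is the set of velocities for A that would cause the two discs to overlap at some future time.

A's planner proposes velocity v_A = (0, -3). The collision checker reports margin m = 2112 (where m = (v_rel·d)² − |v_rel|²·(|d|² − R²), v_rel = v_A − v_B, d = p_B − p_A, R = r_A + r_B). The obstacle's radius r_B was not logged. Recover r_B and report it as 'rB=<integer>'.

m = 2112
d = (12, -11);  v_rel = (4, -9),  |v_rel|² = 97
v_rel×d = (4)·(-11) − (-9)·(12) = 64
since m = R²·97 − 64²:  R² = (4096 + 2112) / 97 = 64
R = √64 = 8  ⇒  r_B = 8 − 7 = 1

rB=1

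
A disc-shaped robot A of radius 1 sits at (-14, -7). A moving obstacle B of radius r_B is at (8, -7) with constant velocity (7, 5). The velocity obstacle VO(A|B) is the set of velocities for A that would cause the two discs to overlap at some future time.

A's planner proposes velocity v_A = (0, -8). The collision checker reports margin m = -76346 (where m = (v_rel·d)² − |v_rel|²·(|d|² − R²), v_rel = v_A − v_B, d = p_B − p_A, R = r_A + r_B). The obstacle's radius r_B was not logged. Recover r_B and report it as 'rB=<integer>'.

m = -76346
d = (22, 0);  v_rel = (-7, -13),  |v_rel|² = 218
v_rel×d = (-7)·(0) − (-13)·(22) = 286
since m = R²·218 − 286²:  R² = (81796 + -76346) / 218 = 25
R = √25 = 5  ⇒  r_B = 5 − 1 = 4

rB=4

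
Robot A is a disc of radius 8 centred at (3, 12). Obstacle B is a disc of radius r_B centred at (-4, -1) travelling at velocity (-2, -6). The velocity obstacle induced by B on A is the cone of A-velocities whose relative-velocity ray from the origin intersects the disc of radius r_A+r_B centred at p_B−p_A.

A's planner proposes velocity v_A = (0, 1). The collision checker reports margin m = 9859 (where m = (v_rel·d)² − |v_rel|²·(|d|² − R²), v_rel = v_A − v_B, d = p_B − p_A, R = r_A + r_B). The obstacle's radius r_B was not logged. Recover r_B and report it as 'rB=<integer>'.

m = 9859
d = (-7, -13);  v_rel = (2, 7),  |v_rel|² = 53
v_rel×d = (2)·(-13) − (7)·(-7) = 23
since m = R²·53 − 23²:  R² = (529 + 9859) / 53 = 196
R = √196 = 14  ⇒  r_B = 14 − 8 = 6

rB=6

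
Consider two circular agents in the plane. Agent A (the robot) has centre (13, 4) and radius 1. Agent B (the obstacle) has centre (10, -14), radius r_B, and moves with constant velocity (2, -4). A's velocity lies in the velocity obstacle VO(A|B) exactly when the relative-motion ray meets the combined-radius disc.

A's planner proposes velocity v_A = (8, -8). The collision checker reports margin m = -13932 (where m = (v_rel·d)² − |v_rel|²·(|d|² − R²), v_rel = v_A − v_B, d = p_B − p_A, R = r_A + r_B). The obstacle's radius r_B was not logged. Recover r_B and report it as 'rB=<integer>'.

m = -13932
d = (-3, -18);  v_rel = (6, -4),  |v_rel|² = 52
v_rel×d = (6)·(-18) − (-4)·(-3) = -120
since m = R²·52 − (-120)²:  R² = (14400 + -13932) / 52 = 9
R = √9 = 3  ⇒  r_B = 3 − 1 = 2

rB=2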